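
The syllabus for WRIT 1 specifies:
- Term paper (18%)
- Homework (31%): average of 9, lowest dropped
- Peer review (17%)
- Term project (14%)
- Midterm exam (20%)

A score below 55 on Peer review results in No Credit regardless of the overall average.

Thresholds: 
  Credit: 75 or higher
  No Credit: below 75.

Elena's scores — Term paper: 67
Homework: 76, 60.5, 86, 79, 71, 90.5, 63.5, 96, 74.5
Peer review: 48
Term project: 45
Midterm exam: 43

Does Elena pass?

Homework: drop 60.5 → average of remaining 8 = 636.5/8 = 79.5625
Peer review score 48 < 55: minimum not met.
Weighted total:
  Term paper 67 × 0.18 = 12.06
  Homework 79.5625 × 0.31 = 24.664375
  Peer review 48 × 0.17 = 8.16
  Term project 45 × 0.14 = 6.3
  Midterm exam 43 × 0.2 = 8.6
Sum = 59.784375
Because the Peer review minimum was not met, the result is No Credit.

No Credit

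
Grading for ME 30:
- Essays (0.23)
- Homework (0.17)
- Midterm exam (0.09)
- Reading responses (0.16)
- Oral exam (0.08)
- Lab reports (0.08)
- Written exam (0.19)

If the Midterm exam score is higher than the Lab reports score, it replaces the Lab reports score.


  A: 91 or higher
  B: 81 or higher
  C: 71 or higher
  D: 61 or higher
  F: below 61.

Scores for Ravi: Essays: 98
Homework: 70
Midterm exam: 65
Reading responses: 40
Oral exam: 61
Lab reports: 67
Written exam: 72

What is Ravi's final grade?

D

Midterm exam (65) ≤ Lab reports (67), so Lab reports stays at 67.
Weighted total:
  Essays 98 × 0.23 = 22.54
  Homework 70 × 0.17 = 11.9
  Midterm exam 65 × 0.09 = 5.85
  Reading responses 40 × 0.16 = 6.4
  Oral exam 61 × 0.08 = 4.88
  Lab reports 67 × 0.08 = 5.36
  Written exam 72 × 0.19 = 13.68
Sum = 70.61
70.61 is ≥ 61 and < 71 → D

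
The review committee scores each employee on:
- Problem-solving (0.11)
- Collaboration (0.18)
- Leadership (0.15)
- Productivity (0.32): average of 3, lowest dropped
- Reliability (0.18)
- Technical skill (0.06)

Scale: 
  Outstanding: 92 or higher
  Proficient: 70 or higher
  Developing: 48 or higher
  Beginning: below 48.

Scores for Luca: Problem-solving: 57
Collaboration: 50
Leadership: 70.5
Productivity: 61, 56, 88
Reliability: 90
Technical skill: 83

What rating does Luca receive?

Productivity: drop 56 → average of remaining 2 = 149/2 = 74.5
Weighted total:
  Problem-solving 57 × 0.11 = 6.27
  Collaboration 50 × 0.18 = 9
  Leadership 70.5 × 0.15 = 10.575
  Productivity 74.5 × 0.32 = 23.84
  Reliability 90 × 0.18 = 16.2
  Technical skill 83 × 0.06 = 4.98
Sum = 70.865
70.865 is ≥ 70 and < 92 → Proficient

Proficient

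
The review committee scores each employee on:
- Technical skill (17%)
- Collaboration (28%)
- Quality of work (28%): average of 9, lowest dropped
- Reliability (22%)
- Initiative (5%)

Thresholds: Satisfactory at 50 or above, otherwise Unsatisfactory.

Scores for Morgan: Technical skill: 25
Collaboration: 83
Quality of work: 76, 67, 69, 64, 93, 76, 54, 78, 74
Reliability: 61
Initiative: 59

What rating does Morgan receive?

Quality of work: drop 54 → average of remaining 8 = 597/8 = 74.625
Weighted total:
  Technical skill 25 × 0.17 = 4.25
  Collaboration 83 × 0.28 = 23.24
  Quality of work 74.625 × 0.28 = 20.895
  Reliability 61 × 0.22 = 13.42
  Initiative 59 × 0.05 = 2.95
Sum = 64.755
64.755 ≥ 50 → Satisfactory

Satisfactory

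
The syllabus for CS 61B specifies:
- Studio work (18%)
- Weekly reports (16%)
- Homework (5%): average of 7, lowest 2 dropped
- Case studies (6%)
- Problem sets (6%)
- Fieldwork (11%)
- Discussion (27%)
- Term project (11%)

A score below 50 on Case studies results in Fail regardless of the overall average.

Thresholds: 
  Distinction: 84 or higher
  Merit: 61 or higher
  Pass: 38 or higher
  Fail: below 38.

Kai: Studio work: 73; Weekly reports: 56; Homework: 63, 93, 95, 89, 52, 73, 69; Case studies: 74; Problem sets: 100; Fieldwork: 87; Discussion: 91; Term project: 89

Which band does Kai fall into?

Homework: drop 52, 63 → average of remaining 5 = 419/5 = 83.8
Case studies score 74 ≥ 50: minimum met.
Weighted total:
  Studio work 73 × 0.18 = 13.14
  Weekly reports 56 × 0.16 = 8.96
  Homework 83.8 × 0.05 = 4.19
  Case studies 74 × 0.06 = 4.44
  Problem sets 100 × 0.06 = 6
  Fieldwork 87 × 0.11 = 9.57
  Discussion 91 × 0.27 = 24.57
  Term project 89 × 0.11 = 9.79
Sum = 80.66
80.66 is ≥ 61 and < 84 → Merit

Merit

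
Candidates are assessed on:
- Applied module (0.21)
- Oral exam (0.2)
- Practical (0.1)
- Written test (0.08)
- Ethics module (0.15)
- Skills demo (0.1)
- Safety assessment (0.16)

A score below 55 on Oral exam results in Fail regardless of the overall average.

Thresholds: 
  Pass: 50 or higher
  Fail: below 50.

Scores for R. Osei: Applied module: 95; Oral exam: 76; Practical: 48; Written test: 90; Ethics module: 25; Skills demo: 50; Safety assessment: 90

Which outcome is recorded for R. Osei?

Pass

Oral exam score 76 ≥ 55: minimum met.
Weighted total:
  Applied module 95 × 0.21 = 19.95
  Oral exam 76 × 0.2 = 15.2
  Practical 48 × 0.1 = 4.8
  Written test 90 × 0.08 = 7.2
  Ethics module 25 × 0.15 = 3.75
  Skills demo 50 × 0.1 = 5
  Safety assessment 90 × 0.16 = 14.4
Sum = 70.3
70.3 ≥ 50 → Pass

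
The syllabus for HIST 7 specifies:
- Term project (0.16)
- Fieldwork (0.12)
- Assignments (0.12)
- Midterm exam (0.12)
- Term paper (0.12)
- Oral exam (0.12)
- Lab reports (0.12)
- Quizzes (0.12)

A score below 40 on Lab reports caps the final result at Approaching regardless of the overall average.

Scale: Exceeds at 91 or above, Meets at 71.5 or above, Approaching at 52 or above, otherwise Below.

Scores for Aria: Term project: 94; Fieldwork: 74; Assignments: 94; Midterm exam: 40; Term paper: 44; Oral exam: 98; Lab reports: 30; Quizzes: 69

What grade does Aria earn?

Approaching

Lab reports score 30 < 40: minimum not met.
Weighted total:
  Term project 94 × 0.16 = 15.04
  Fieldwork 74 × 0.12 = 8.88
  Assignments 94 × 0.12 = 11.28
  Midterm exam 40 × 0.12 = 4.8
  Term paper 44 × 0.12 = 5.28
  Oral exam 98 × 0.12 = 11.76
  Lab reports 30 × 0.12 = 3.6
  Quizzes 69 × 0.12 = 8.28
Sum = 68.92
68.92 would be Approaching; cap at Approaching applies → Approaching.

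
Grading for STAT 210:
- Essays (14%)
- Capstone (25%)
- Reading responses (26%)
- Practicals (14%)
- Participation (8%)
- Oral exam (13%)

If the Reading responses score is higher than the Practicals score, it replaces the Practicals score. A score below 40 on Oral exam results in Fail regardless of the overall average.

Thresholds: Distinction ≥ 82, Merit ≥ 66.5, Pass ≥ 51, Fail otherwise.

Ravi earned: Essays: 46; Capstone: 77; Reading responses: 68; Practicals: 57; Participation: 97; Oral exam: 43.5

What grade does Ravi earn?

Pass

Reading responses (68) > Practicals (57), so Practicals counts as 68.
Oral exam score 43.5 ≥ 40: minimum met.
Weighted total:
  Essays 46 × 0.14 = 6.44
  Capstone 77 × 0.25 = 19.25
  Reading responses 68 × 0.26 = 17.68
  Practicals 68 × 0.14 = 9.52
  Participation 97 × 0.08 = 7.76
  Oral exam 43.5 × 0.13 = 5.655
Sum = 66.305
66.305 is ≥ 51 and < 66.5 → Pass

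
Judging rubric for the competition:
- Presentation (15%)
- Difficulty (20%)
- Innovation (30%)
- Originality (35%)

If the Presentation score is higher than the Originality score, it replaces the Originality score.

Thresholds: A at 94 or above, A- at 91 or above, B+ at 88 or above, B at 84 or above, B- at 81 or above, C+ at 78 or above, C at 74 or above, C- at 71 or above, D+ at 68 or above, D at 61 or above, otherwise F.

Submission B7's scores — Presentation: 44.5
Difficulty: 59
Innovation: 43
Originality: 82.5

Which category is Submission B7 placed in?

F

Presentation (44.5) ≤ Originality (82.5), so Originality stays at 82.5.
Weighted total:
  Presentation 44.5 × 0.15 = 6.675
  Difficulty 59 × 0.2 = 11.8
  Innovation 43 × 0.3 = 12.9
  Originality 82.5 × 0.35 = 28.875
Sum = 60.25
60.25 < 61 → F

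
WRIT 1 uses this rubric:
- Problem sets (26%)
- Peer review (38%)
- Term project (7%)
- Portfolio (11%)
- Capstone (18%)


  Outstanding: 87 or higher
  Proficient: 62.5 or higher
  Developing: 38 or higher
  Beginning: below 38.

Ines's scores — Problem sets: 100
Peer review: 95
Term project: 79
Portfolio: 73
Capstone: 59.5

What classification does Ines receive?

Proficient

Weighted total:
  Problem sets 100 × 0.26 = 26
  Peer review 95 × 0.38 = 36.1
  Term project 79 × 0.07 = 5.53
  Portfolio 73 × 0.11 = 8.03
  Capstone 59.5 × 0.18 = 10.71
Sum = 86.37
86.37 is ≥ 62.5 and < 87 → Proficient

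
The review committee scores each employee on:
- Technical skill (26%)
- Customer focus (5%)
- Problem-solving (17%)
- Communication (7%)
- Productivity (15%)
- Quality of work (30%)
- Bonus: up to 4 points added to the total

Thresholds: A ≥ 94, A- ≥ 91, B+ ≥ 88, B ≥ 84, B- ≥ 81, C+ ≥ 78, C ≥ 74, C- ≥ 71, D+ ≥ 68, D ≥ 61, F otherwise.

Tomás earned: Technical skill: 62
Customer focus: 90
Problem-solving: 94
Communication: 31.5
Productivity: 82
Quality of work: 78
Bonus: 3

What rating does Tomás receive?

C

Weighted total:
  Technical skill 62 × 0.26 = 16.12
  Customer focus 90 × 0.05 = 4.5
  Problem-solving 94 × 0.17 = 15.98
  Communication 31.5 × 0.07 = 2.205
  Productivity 82 × 0.15 = 12.3
  Quality of work 78 × 0.3 = 23.4
Sum = 74.505
Bonus: 74.505 + 3 = 77.505
77.505 is ≥ 74 and < 78 → C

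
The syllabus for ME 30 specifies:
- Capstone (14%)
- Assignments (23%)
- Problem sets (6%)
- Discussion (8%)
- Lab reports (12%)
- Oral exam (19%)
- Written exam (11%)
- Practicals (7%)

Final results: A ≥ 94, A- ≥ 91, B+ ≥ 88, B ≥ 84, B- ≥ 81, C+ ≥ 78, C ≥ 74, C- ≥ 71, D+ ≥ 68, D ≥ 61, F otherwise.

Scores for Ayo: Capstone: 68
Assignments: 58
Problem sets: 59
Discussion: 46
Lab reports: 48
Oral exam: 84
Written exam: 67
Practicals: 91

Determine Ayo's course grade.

D

Weighted total:
  Capstone 68 × 0.14 = 9.52
  Assignments 58 × 0.23 = 13.34
  Problem sets 59 × 0.06 = 3.54
  Discussion 46 × 0.08 = 3.68
  Lab reports 48 × 0.12 = 5.76
  Oral exam 84 × 0.19 = 15.96
  Written exam 67 × 0.11 = 7.37
  Practicals 91 × 0.07 = 6.37
Sum = 65.54
65.54 is ≥ 61 and < 68 → D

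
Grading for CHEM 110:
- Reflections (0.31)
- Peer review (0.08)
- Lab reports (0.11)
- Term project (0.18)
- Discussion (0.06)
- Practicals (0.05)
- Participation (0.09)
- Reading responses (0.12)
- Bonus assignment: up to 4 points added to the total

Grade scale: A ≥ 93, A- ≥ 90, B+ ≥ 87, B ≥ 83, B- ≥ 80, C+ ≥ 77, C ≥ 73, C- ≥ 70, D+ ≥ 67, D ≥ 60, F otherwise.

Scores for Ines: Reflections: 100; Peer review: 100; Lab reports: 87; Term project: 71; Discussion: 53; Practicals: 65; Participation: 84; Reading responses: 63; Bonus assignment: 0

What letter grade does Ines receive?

B-

Weighted total:
  Reflections 100 × 0.31 = 31
  Peer review 100 × 0.08 = 8
  Lab reports 87 × 0.11 = 9.57
  Term project 71 × 0.18 = 12.78
  Discussion 53 × 0.06 = 3.18
  Practicals 65 × 0.05 = 3.25
  Participation 84 × 0.09 = 7.56
  Reading responses 63 × 0.12 = 7.56
Sum = 82.9
Bonus assignment: 82.9 + 0 = 82.9
82.9 is ≥ 80 and < 83 → B-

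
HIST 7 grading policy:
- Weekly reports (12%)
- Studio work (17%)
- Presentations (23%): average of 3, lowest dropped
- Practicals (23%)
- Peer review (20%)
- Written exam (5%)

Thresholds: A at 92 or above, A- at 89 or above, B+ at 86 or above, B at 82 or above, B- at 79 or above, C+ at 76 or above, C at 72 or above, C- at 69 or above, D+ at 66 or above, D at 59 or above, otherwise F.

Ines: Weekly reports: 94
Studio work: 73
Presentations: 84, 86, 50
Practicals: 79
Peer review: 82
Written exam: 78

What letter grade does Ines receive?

Presentations: drop 50 → average of remaining 2 = 170/2 = 85
Weighted total:
  Weekly reports 94 × 0.12 = 11.28
  Studio work 73 × 0.17 = 12.41
  Presentations 85 × 0.23 = 19.55
  Practicals 79 × 0.23 = 18.17
  Peer review 82 × 0.2 = 16.4
  Written exam 78 × 0.05 = 3.9
Sum = 81.71
81.71 is ≥ 79 and < 82 → B-

B-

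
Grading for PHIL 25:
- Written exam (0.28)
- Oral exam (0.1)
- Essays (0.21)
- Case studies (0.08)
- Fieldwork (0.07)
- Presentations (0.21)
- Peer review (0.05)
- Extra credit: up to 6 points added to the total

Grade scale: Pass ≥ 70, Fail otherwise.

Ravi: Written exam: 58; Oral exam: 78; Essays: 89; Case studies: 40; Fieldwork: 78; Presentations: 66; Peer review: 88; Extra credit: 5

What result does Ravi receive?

Pass

Weighted total:
  Written exam 58 × 0.28 = 16.24
  Oral exam 78 × 0.1 = 7.8
  Essays 89 × 0.21 = 18.69
  Case studies 40 × 0.08 = 3.2
  Fieldwork 78 × 0.07 = 5.46
  Presentations 66 × 0.21 = 13.86
  Peer review 88 × 0.05 = 4.4
Sum = 69.65
Extra credit: 69.65 + 5 = 74.65
74.65 ≥ 70 → Pass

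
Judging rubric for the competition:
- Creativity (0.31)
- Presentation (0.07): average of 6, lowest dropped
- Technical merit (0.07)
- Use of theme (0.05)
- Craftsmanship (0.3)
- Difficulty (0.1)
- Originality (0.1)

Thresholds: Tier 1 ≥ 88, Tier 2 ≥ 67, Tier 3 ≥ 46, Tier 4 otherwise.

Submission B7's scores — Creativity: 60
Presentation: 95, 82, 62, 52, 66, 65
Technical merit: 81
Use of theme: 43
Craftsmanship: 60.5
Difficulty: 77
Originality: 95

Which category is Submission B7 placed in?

Presentation: drop 52 → average of remaining 5 = 370/5 = 74
Weighted total:
  Creativity 60 × 0.31 = 18.6
  Presentation 74 × 0.07 = 5.18
  Technical merit 81 × 0.07 = 5.67
  Use of theme 43 × 0.05 = 2.15
  Craftsmanship 60.5 × 0.3 = 18.15
  Difficulty 77 × 0.1 = 7.7
  Originality 95 × 0.1 = 9.5
Sum = 66.95
66.95 is ≥ 46 and < 67 → Tier 3

Tier 3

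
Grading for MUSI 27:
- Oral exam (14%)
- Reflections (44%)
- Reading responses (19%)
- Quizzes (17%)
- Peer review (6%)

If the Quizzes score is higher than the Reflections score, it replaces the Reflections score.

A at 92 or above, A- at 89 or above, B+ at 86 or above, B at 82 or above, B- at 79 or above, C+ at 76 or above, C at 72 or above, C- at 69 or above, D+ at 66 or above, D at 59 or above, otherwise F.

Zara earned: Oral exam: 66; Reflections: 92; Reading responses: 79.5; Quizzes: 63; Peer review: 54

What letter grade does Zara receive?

C+

Quizzes (63) ≤ Reflections (92), so Reflections stays at 92.
Weighted total:
  Oral exam 66 × 0.14 = 9.24
  Reflections 92 × 0.44 = 40.48
  Reading responses 79.5 × 0.19 = 15.105
  Quizzes 63 × 0.17 = 10.71
  Peer review 54 × 0.06 = 3.24
Sum = 78.775
78.775 is ≥ 76 and < 79 → C+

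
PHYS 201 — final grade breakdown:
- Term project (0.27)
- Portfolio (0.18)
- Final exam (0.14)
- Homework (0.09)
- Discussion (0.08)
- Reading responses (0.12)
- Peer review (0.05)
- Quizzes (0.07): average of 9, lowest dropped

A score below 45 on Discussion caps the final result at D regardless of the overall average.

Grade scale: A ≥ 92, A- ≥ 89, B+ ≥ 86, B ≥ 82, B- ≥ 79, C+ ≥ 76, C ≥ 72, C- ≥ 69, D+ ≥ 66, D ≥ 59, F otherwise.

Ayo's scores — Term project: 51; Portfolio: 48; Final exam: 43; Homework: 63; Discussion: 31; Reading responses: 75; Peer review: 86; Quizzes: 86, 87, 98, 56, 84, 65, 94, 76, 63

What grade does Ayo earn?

F

Quizzes: drop 56 → average of remaining 8 = 653/8 = 81.625
Discussion score 31 < 45: minimum not met.
Weighted total:
  Term project 51 × 0.27 = 13.77
  Portfolio 48 × 0.18 = 8.64
  Final exam 43 × 0.14 = 6.02
  Homework 63 × 0.09 = 5.67
  Discussion 31 × 0.08 = 2.48
  Reading responses 75 × 0.12 = 9
  Peer review 86 × 0.05 = 4.3
  Quizzes 81.625 × 0.07 = 5.71375
Sum = 55.59375
55.59375 would be F; cap at D applies → F.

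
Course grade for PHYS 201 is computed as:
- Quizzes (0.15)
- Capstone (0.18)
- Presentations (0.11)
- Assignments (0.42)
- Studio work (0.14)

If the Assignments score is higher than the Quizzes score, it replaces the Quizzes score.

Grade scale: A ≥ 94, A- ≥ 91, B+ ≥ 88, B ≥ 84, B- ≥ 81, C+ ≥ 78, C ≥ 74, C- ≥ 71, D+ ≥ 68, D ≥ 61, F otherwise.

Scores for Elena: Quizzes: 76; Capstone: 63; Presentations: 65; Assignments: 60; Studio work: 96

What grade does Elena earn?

D+

Assignments (60) ≤ Quizzes (76), so Quizzes stays at 76.
Weighted total:
  Quizzes 76 × 0.15 = 11.4
  Capstone 63 × 0.18 = 11.34
  Presentations 65 × 0.11 = 7.15
  Assignments 60 × 0.42 = 25.2
  Studio work 96 × 0.14 = 13.44
Sum = 68.53
68.53 is ≥ 68 and < 71 → D+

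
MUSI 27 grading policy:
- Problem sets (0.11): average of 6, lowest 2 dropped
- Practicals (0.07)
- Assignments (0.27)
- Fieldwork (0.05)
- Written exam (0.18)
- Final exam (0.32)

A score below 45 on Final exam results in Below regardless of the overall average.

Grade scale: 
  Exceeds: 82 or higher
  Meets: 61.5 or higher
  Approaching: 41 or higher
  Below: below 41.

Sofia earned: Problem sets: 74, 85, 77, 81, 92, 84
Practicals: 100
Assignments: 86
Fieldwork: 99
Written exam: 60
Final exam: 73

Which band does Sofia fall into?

Problem sets: drop 74, 77 → average of remaining 4 = 342/4 = 85.5
Final exam score 73 ≥ 45: minimum met.
Weighted total:
  Problem sets 85.5 × 0.11 = 9.405
  Practicals 100 × 0.07 = 7
  Assignments 86 × 0.27 = 23.22
  Fieldwork 99 × 0.05 = 4.95
  Written exam 60 × 0.18 = 10.8
  Final exam 73 × 0.32 = 23.36
Sum = 78.735
78.735 is ≥ 61.5 and < 82 → Meets

Meets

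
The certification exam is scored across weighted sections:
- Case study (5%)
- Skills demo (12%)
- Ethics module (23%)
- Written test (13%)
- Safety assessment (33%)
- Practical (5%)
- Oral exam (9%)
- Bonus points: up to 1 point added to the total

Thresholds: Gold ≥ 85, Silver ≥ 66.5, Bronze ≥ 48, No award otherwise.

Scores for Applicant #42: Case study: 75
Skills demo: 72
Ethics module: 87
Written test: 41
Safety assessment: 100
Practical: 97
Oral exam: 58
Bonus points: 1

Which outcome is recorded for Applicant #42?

Weighted total:
  Case study 75 × 0.05 = 3.75
  Skills demo 72 × 0.12 = 8.64
  Ethics module 87 × 0.23 = 20.01
  Written test 41 × 0.13 = 5.33
  Safety assessment 100 × 0.33 = 33
  Practical 97 × 0.05 = 4.85
  Oral exam 58 × 0.09 = 5.22
Sum = 80.8
Bonus points: 80.8 + 1 = 81.8
81.8 is ≥ 66.5 and < 85 → Silver

Silver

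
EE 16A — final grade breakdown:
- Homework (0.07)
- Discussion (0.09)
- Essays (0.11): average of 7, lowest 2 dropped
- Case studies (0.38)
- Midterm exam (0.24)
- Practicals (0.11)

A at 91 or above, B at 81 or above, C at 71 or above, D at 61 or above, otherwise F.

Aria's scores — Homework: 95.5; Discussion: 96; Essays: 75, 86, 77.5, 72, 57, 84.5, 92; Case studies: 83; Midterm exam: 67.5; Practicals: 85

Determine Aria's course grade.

Essays: drop 57, 72 → average of remaining 5 = 415/5 = 83
Weighted total:
  Homework 95.5 × 0.07 = 6.685
  Discussion 96 × 0.09 = 8.64
  Essays 83 × 0.11 = 9.13
  Case studies 83 × 0.38 = 31.54
  Midterm exam 67.5 × 0.24 = 16.2
  Practicals 85 × 0.11 = 9.35
Sum = 81.545
81.545 is ≥ 81 and < 91 → B

B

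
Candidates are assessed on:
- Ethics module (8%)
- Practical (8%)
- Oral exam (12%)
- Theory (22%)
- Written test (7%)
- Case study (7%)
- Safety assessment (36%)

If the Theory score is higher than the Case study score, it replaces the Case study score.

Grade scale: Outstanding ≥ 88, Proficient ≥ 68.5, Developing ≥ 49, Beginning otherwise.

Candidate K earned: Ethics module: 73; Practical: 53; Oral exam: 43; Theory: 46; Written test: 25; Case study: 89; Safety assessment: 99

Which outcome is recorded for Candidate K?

Proficient

Theory (46) ≤ Case study (89), so Case study stays at 89.
Weighted total:
  Ethics module 73 × 0.08 = 5.84
  Practical 53 × 0.08 = 4.24
  Oral exam 43 × 0.12 = 5.16
  Theory 46 × 0.22 = 10.12
  Written test 25 × 0.07 = 1.75
  Case study 89 × 0.07 = 6.23
  Safety assessment 99 × 0.36 = 35.64
Sum = 68.98
68.98 is ≥ 68.5 and < 88 → Proficient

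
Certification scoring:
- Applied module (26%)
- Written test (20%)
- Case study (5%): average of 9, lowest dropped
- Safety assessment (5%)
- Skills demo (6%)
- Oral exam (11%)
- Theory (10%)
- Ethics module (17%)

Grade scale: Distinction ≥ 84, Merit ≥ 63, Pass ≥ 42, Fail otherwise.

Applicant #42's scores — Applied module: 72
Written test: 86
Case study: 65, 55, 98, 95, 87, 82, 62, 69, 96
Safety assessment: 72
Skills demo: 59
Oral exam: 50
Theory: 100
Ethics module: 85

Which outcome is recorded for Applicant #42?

Merit

Case study: drop 55 → average of remaining 8 = 654/8 = 81.75
Weighted total:
  Applied module 72 × 0.26 = 18.72
  Written test 86 × 0.2 = 17.2
  Case study 81.75 × 0.05 = 4.0875
  Safety assessment 72 × 0.05 = 3.6
  Skills demo 59 × 0.06 = 3.54
  Oral exam 50 × 0.11 = 5.5
  Theory 100 × 0.1 = 10
  Ethics module 85 × 0.17 = 14.45
Sum = 77.0975
77.0975 is ≥ 63 and < 84 → Merit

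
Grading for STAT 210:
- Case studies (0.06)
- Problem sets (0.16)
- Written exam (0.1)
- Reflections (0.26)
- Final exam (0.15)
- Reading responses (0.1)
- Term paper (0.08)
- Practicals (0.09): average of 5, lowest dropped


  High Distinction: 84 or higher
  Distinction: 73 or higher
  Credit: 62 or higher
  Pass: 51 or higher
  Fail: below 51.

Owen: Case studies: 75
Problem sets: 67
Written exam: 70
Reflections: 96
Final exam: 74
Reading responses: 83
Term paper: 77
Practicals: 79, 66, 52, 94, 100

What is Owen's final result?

Distinction

Practicals: drop 52 → average of remaining 4 = 339/4 = 84.75
Weighted total:
  Case studies 75 × 0.06 = 4.5
  Problem sets 67 × 0.16 = 10.72
  Written exam 70 × 0.1 = 7
  Reflections 96 × 0.26 = 24.96
  Final exam 74 × 0.15 = 11.1
  Reading responses 83 × 0.1 = 8.3
  Term paper 77 × 0.08 = 6.16
  Practicals 84.75 × 0.09 = 7.6275
Sum = 80.3675
80.3675 is ≥ 73 and < 84 → Distinction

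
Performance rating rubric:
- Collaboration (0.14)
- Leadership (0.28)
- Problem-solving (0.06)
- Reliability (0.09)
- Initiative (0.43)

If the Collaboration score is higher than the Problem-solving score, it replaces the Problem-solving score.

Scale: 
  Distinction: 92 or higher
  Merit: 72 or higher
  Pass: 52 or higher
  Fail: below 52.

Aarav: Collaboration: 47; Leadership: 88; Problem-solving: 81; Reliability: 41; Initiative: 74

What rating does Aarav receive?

Collaboration (47) ≤ Problem-solving (81), so Problem-solving stays at 81.
Weighted total:
  Collaboration 47 × 0.14 = 6.58
  Leadership 88 × 0.28 = 24.64
  Problem-solving 81 × 0.06 = 4.86
  Reliability 41 × 0.09 = 3.69
  Initiative 74 × 0.43 = 31.82
Sum = 71.59
71.59 is ≥ 52 and < 72 → Pass

Pass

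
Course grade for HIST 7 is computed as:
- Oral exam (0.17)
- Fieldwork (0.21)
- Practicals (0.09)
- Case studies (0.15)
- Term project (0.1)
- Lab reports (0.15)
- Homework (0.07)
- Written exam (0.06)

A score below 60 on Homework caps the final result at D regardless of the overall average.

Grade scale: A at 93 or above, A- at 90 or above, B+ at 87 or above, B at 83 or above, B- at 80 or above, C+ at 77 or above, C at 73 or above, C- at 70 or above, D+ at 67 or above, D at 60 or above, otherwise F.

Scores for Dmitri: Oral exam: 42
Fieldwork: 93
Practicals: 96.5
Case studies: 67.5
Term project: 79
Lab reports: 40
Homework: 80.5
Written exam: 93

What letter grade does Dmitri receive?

C-

Homework score 80.5 ≥ 60: minimum met.
Weighted total:
  Oral exam 42 × 0.17 = 7.14
  Fieldwork 93 × 0.21 = 19.53
  Practicals 96.5 × 0.09 = 8.685
  Case studies 67.5 × 0.15 = 10.125
  Term project 79 × 0.1 = 7.9
  Lab reports 40 × 0.15 = 6
  Homework 80.5 × 0.07 = 5.635
  Written exam 93 × 0.06 = 5.58
Sum = 70.595
70.595 is ≥ 70 and < 73 → C-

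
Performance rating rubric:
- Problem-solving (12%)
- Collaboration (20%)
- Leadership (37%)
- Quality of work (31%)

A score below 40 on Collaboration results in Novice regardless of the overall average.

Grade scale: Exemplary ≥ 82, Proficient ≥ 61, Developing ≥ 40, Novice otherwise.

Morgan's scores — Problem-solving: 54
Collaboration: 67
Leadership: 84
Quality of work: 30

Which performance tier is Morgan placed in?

Developing

Collaboration score 67 ≥ 40: minimum met.
Weighted total:
  Problem-solving 54 × 0.12 = 6.48
  Collaboration 67 × 0.2 = 13.4
  Leadership 84 × 0.37 = 31.08
  Quality of work 30 × 0.31 = 9.3
Sum = 60.26
60.26 is ≥ 40 and < 61 → Developing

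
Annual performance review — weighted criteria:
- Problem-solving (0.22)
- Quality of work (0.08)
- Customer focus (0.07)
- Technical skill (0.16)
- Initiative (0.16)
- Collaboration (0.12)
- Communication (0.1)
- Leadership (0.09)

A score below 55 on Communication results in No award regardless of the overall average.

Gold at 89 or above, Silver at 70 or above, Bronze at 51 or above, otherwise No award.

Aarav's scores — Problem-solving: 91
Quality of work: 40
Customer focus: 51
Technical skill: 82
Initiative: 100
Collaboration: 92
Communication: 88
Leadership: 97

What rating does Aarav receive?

Communication score 88 ≥ 55: minimum met.
Weighted total:
  Problem-solving 91 × 0.22 = 20.02
  Quality of work 40 × 0.08 = 3.2
  Customer focus 51 × 0.07 = 3.57
  Technical skill 82 × 0.16 = 13.12
  Initiative 100 × 0.16 = 16
  Collaboration 92 × 0.12 = 11.04
  Communication 88 × 0.1 = 8.8
  Leadership 97 × 0.09 = 8.73
Sum = 84.48
84.48 is ≥ 70 and < 89 → Silver

Silver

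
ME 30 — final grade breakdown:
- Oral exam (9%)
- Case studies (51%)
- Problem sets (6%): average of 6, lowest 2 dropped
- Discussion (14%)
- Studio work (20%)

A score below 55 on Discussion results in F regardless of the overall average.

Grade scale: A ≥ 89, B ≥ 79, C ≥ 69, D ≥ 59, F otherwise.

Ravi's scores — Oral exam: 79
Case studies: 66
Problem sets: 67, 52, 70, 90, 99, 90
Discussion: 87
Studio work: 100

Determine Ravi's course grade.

C

Problem sets: drop 52, 67 → average of remaining 4 = 349/4 = 87.25
Discussion score 87 ≥ 55: minimum met.
Weighted total:
  Oral exam 79 × 0.09 = 7.11
  Case studies 66 × 0.51 = 33.66
  Problem sets 87.25 × 0.06 = 5.235
  Discussion 87 × 0.14 = 12.18
  Studio work 100 × 0.2 = 20
Sum = 78.185
78.185 is ≥ 69 and < 79 → C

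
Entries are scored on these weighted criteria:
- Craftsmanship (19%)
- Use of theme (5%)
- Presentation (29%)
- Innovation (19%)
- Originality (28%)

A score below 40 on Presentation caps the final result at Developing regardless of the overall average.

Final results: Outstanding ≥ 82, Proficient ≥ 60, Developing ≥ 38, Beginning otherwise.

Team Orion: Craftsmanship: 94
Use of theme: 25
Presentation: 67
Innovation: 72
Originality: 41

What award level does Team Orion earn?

Proficient

Presentation score 67 ≥ 40: minimum met.
Weighted total:
  Craftsmanship 94 × 0.19 = 17.86
  Use of theme 25 × 0.05 = 1.25
  Presentation 67 × 0.29 = 19.43
  Innovation 72 × 0.19 = 13.68
  Originality 41 × 0.28 = 11.48
Sum = 63.7
63.7 is ≥ 60 and < 82 → Proficient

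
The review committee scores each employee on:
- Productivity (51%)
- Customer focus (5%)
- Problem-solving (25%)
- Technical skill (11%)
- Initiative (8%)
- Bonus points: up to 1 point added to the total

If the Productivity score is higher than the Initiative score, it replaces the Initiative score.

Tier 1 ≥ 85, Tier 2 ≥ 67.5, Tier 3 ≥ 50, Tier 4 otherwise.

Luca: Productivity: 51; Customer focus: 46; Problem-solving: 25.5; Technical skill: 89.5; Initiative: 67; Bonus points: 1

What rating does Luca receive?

Tier 3

Productivity (51) ≤ Initiative (67), so Initiative stays at 67.
Weighted total:
  Productivity 51 × 0.51 = 26.01
  Customer focus 46 × 0.05 = 2.3
  Problem-solving 25.5 × 0.25 = 6.375
  Technical skill 89.5 × 0.11 = 9.845
  Initiative 67 × 0.08 = 5.36
Sum = 49.89
Bonus points: 49.89 + 1 = 50.89
50.89 is ≥ 50 and < 67.5 → Tier 3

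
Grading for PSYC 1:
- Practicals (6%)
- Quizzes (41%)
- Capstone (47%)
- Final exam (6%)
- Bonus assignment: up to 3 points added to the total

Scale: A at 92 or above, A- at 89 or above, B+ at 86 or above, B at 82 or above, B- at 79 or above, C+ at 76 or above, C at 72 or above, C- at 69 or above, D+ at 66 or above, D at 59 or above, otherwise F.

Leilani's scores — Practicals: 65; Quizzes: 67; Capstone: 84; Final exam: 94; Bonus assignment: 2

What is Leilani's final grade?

C+

Weighted total:
  Practicals 65 × 0.06 = 3.9
  Quizzes 67 × 0.41 = 27.47
  Capstone 84 × 0.47 = 39.48
  Final exam 94 × 0.06 = 5.64
Sum = 76.49
Bonus assignment: 76.49 + 2 = 78.49
78.49 is ≥ 76 and < 79 → C+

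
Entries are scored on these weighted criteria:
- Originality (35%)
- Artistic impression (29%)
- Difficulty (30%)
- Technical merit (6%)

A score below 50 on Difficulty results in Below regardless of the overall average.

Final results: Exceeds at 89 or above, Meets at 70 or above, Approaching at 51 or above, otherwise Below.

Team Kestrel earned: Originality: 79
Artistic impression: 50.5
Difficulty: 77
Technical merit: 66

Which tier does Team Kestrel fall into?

Difficulty score 77 ≥ 50: minimum met.
Weighted total:
  Originality 79 × 0.35 = 27.65
  Artistic impression 50.5 × 0.29 = 14.645
  Difficulty 77 × 0.3 = 23.1
  Technical merit 66 × 0.06 = 3.96
Sum = 69.355
69.355 is ≥ 51 and < 70 → Approaching

Approaching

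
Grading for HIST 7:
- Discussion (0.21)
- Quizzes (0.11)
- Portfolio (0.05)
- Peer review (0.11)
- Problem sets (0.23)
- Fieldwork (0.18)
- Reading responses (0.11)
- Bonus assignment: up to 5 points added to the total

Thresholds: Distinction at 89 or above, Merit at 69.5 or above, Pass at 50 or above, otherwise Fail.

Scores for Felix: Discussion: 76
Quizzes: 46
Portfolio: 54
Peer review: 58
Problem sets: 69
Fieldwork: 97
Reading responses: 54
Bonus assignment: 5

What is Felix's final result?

Merit

Weighted total:
  Discussion 76 × 0.21 = 15.96
  Quizzes 46 × 0.11 = 5.06
  Portfolio 54 × 0.05 = 2.7
  Peer review 58 × 0.11 = 6.38
  Problem sets 69 × 0.23 = 15.87
  Fieldwork 97 × 0.18 = 17.46
  Reading responses 54 × 0.11 = 5.94
Sum = 69.37
Bonus assignment: 69.37 + 5 = 74.37
74.37 is ≥ 69.5 and < 89 → Merit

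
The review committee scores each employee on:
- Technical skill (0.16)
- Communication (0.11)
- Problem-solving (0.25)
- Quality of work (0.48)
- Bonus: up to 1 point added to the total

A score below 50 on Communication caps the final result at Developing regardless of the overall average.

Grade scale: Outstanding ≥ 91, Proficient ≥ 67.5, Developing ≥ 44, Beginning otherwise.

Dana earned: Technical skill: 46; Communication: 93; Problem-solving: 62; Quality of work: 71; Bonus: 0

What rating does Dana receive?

Communication score 93 ≥ 50: minimum met.
Weighted total:
  Technical skill 46 × 0.16 = 7.36
  Communication 93 × 0.11 = 10.23
  Problem-solving 62 × 0.25 = 15.5
  Quality of work 71 × 0.48 = 34.08
Sum = 67.17
Bonus: 67.17 + 0 = 67.17
67.17 is ≥ 44 and < 67.5 → Developing

Developing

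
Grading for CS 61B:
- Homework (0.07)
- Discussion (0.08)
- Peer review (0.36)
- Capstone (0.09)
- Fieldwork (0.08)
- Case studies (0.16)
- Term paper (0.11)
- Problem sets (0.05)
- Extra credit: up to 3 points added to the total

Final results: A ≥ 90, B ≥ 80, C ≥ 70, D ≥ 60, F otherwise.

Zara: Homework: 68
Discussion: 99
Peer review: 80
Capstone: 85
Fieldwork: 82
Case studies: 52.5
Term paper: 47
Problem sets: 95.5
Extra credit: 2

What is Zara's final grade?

Weighted total:
  Homework 68 × 0.07 = 4.76
  Discussion 99 × 0.08 = 7.92
  Peer review 80 × 0.36 = 28.8
  Capstone 85 × 0.09 = 7.65
  Fieldwork 82 × 0.08 = 6.56
  Case studies 52.5 × 0.16 = 8.4
  Term paper 47 × 0.11 = 5.17
  Problem sets 95.5 × 0.05 = 4.775
Sum = 74.035
Extra credit: 74.035 + 2 = 76.035
76.035 is ≥ 70 and < 80 → C

C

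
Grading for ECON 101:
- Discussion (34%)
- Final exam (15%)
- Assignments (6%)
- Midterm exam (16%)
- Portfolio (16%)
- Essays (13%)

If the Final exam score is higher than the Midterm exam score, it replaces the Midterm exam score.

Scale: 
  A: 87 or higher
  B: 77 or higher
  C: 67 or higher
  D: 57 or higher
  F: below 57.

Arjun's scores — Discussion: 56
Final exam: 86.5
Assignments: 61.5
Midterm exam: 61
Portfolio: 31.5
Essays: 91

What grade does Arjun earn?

D

Final exam (86.5) > Midterm exam (61), so Midterm exam counts as 86.5.
Weighted total:
  Discussion 56 × 0.34 = 19.04
  Final exam 86.5 × 0.15 = 12.975
  Assignments 61.5 × 0.06 = 3.69
  Midterm exam 86.5 × 0.16 = 13.84
  Portfolio 31.5 × 0.16 = 5.04
  Essays 91 × 0.13 = 11.83
Sum = 66.415
66.415 is ≥ 57 and < 67 → D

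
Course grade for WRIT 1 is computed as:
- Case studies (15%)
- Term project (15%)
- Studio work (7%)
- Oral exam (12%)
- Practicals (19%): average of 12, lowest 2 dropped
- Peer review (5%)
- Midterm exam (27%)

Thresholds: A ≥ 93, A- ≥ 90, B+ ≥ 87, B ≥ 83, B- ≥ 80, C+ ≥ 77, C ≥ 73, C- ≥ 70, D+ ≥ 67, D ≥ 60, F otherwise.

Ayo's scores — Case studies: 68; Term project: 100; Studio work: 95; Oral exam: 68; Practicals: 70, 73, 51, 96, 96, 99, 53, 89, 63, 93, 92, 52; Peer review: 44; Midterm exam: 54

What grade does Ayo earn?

C-

Practicals: drop 51, 52 → average of remaining 10 = 824/10 = 82.4
Weighted total:
  Case studies 68 × 0.15 = 10.2
  Term project 100 × 0.15 = 15
  Studio work 95 × 0.07 = 6.65
  Oral exam 68 × 0.12 = 8.16
  Practicals 82.4 × 0.19 = 15.656
  Peer review 44 × 0.05 = 2.2
  Midterm exam 54 × 0.27 = 14.58
Sum = 72.446
72.446 is ≥ 70 and < 73 → C-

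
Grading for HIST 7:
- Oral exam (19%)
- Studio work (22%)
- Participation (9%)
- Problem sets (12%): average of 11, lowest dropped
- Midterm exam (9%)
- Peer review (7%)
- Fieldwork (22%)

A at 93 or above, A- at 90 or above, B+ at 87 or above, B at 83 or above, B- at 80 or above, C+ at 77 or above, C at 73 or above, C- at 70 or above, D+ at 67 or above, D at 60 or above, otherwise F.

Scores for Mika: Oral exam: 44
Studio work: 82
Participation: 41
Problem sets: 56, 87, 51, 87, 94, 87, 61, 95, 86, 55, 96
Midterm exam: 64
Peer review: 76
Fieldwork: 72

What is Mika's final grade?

D

Problem sets: drop 51 → average of remaining 10 = 804/10 = 80.4
Weighted total:
  Oral exam 44 × 0.19 = 8.36
  Studio work 82 × 0.22 = 18.04
  Participation 41 × 0.09 = 3.69
  Problem sets 80.4 × 0.12 = 9.648
  Midterm exam 64 × 0.09 = 5.76
  Peer review 76 × 0.07 = 5.32
  Fieldwork 72 × 0.22 = 15.84
Sum = 66.658
66.658 is ≥ 60 and < 67 → D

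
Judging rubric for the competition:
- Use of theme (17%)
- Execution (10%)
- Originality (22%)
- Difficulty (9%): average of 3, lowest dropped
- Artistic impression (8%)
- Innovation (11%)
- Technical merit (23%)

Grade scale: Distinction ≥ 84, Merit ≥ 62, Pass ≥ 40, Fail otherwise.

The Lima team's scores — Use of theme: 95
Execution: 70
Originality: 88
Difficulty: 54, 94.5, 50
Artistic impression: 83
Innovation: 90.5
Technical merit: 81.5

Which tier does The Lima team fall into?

Difficulty: drop 50 → average of remaining 2 = 148.5/2 = 74.25
Weighted total:
  Use of theme 95 × 0.17 = 16.15
  Execution 70 × 0.1 = 7
  Originality 88 × 0.22 = 19.36
  Difficulty 74.25 × 0.09 = 6.6825
  Artistic impression 83 × 0.08 = 6.64
  Innovation 90.5 × 0.11 = 9.955
  Technical merit 81.5 × 0.23 = 18.745
Sum = 84.5325
84.5325 ≥ 84 → Distinction

Distinction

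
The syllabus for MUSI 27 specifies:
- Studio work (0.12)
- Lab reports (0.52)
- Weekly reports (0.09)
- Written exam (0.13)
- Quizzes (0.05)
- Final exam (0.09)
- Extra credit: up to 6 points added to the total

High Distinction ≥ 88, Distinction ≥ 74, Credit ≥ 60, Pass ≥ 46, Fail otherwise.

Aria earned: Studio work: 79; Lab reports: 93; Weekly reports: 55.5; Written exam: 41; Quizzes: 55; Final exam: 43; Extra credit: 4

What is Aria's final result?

Weighted total:
  Studio work 79 × 0.12 = 9.48
  Lab reports 93 × 0.52 = 48.36
  Weekly reports 55.5 × 0.09 = 4.995
  Written exam 41 × 0.13 = 5.33
  Quizzes 55 × 0.05 = 2.75
  Final exam 43 × 0.09 = 3.87
Sum = 74.785
Extra credit: 74.785 + 4 = 78.785
78.785 is ≥ 74 and < 88 → Distinction

Distinction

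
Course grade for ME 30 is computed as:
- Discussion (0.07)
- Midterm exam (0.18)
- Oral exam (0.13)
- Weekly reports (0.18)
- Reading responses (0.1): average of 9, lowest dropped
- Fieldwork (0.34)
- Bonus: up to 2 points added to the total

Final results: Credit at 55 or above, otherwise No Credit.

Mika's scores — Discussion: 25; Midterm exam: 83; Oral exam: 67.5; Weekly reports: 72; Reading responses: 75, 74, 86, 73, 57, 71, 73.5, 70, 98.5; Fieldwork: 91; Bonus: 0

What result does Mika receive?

Reading responses: drop 57 → average of remaining 8 = 621/8 = 77.625
Weighted total:
  Discussion 25 × 0.07 = 1.75
  Midterm exam 83 × 0.18 = 14.94
  Oral exam 67.5 × 0.13 = 8.775
  Weekly reports 72 × 0.18 = 12.96
  Reading responses 77.625 × 0.1 = 7.7625
  Fieldwork 91 × 0.34 = 30.94
Sum = 77.1275
Bonus: 77.1275 + 0 = 77.1275
77.1275 ≥ 55 → Credit

Credit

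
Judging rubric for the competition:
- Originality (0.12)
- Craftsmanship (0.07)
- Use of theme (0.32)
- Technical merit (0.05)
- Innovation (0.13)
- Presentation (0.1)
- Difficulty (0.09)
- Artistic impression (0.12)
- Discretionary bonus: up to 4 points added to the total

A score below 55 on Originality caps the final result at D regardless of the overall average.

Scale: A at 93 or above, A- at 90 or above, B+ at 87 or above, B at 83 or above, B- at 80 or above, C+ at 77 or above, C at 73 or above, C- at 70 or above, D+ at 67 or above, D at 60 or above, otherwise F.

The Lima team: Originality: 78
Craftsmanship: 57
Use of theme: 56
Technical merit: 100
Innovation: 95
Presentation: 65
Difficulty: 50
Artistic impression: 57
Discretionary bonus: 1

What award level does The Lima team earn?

D+

Originality score 78 ≥ 55: minimum met.
Weighted total:
  Originality 78 × 0.12 = 9.36
  Craftsmanship 57 × 0.07 = 3.99
  Use of theme 56 × 0.32 = 17.92
  Technical merit 100 × 0.05 = 5
  Innovation 95 × 0.13 = 12.35
  Presentation 65 × 0.1 = 6.5
  Difficulty 50 × 0.09 = 4.5
  Artistic impression 57 × 0.12 = 6.84
Sum = 66.46
Discretionary bonus: 66.46 + 1 = 67.46
67.46 is ≥ 67 and < 70 → D+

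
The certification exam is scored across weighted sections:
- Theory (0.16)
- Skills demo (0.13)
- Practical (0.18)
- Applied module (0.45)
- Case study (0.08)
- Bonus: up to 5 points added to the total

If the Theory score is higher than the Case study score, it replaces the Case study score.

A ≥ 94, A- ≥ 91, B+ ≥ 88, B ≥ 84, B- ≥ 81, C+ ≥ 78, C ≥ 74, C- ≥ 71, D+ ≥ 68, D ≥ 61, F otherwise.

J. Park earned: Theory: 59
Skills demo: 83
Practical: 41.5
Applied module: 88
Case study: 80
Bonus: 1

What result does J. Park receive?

C

Theory (59) ≤ Case study (80), so Case study stays at 80.
Weighted total:
  Theory 59 × 0.16 = 9.44
  Skills demo 83 × 0.13 = 10.79
  Practical 41.5 × 0.18 = 7.47
  Applied module 88 × 0.45 = 39.6
  Case study 80 × 0.08 = 6.4
Sum = 73.7
Bonus: 73.7 + 1 = 74.7
74.7 is ≥ 74 and < 78 → C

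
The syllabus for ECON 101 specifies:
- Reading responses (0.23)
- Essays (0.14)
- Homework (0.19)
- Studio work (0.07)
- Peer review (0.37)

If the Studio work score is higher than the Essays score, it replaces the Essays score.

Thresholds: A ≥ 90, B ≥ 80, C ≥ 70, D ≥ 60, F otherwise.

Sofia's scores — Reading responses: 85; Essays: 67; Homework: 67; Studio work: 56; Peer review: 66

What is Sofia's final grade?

C

Studio work (56) ≤ Essays (67), so Essays stays at 67.
Weighted total:
  Reading responses 85 × 0.23 = 19.55
  Essays 67 × 0.14 = 9.38
  Homework 67 × 0.19 = 12.73
  Studio work 56 × 0.07 = 3.92
  Peer review 66 × 0.37 = 24.42
Sum = 70
70 is ≥ 70 and < 80 → C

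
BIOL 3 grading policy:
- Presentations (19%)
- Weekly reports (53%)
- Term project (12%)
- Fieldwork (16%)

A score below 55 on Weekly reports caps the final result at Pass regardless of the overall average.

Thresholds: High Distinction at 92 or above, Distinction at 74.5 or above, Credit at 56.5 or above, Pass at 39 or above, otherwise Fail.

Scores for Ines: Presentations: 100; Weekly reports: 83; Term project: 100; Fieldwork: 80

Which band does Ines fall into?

Weekly reports score 83 ≥ 55: minimum met.
Weighted total:
  Presentations 100 × 0.19 = 19
  Weekly reports 83 × 0.53 = 43.99
  Term project 100 × 0.12 = 12
  Fieldwork 80 × 0.16 = 12.8
Sum = 87.79
87.79 is ≥ 74.5 and < 92 → Distinction

Distinction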